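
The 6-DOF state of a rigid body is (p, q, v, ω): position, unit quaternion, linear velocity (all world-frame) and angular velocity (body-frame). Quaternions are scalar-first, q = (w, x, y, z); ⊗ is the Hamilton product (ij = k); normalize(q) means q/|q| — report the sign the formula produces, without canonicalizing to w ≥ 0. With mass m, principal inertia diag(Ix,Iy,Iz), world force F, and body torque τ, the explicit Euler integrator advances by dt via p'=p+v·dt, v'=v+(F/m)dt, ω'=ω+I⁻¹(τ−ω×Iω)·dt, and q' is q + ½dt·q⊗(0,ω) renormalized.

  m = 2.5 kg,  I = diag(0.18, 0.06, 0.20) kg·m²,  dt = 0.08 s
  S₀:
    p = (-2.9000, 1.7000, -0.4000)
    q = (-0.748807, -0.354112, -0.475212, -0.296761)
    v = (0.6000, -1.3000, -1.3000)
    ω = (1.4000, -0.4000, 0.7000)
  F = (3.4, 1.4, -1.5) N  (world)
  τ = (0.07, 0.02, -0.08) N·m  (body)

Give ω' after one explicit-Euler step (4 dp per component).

ω' = (1.4485, -0.3472, 0.6411)

angular accel α = (0.6067, 0.6600, -0.7360)
new body rate ω' = (1.4485, -0.3472, 0.6411)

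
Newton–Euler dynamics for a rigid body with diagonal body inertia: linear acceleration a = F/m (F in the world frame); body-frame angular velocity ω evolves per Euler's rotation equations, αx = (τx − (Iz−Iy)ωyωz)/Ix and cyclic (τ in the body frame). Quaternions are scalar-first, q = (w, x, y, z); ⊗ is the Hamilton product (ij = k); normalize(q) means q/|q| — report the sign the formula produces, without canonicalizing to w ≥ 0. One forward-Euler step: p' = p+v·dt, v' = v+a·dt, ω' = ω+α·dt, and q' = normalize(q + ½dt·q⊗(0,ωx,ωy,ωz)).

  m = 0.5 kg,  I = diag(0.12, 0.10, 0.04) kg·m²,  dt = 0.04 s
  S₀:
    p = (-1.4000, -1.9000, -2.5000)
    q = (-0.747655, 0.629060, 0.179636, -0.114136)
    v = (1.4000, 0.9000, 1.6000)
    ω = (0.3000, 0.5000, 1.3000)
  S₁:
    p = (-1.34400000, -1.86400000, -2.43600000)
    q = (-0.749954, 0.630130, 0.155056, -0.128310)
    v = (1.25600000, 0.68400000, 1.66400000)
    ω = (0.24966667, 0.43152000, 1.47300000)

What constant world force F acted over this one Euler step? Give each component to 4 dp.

v₁ − v₀ = (-0.14400000, -0.21600000, 0.06400000)
F = m·Δv/dt = (-1.8000, -2.7000, 0.8000)

F = (-1.8000, -2.7000, 0.8000)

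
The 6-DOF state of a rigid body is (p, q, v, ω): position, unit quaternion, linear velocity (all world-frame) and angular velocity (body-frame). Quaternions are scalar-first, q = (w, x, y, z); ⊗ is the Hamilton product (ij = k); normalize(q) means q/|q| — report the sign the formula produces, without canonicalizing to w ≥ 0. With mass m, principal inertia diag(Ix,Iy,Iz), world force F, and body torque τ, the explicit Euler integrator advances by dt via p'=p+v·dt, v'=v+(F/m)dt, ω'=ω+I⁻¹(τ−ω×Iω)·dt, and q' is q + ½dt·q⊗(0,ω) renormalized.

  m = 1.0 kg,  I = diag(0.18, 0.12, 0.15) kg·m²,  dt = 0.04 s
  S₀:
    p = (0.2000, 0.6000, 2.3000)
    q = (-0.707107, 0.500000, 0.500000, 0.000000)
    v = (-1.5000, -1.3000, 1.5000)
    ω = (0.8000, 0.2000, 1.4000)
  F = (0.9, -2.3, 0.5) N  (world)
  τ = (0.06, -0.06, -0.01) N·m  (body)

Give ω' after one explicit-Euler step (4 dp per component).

ω' = (0.8115, 0.1688, 1.3999)

ω×(Iω) gyroscopic = (0.0084, 0.0336, -0.0096)
angular accel α = (0.2867, -0.7800, -0.0027)
new body rate ω' = (0.8115, 0.1688, 1.3999)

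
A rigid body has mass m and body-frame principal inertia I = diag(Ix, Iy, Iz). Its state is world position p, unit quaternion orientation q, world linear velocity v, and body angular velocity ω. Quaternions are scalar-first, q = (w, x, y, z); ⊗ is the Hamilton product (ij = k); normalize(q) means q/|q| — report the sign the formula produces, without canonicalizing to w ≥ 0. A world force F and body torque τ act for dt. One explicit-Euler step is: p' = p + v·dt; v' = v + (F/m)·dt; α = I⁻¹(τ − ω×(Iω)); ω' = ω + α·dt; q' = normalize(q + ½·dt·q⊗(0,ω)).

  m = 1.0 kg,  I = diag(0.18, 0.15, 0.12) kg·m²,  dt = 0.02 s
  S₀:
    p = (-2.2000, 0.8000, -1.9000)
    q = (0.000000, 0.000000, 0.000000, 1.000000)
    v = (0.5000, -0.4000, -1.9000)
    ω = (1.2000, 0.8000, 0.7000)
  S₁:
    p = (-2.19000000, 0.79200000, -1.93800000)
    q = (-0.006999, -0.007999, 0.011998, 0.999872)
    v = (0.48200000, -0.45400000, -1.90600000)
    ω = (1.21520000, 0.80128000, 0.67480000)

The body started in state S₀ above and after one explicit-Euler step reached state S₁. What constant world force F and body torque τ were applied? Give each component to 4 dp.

F = (-0.9000, -2.7000, -0.3000)
τ = (0.1200, 0.0600, -0.1800)

rate change Δω = (0.01520000, 0.00128000, -0.02520000)
gyro term ω₀×Iω₀ = (-0.0168, 0.0504, -0.0288)
τ = I·(Δω/dt) + ω₀×(Iω₀) = (0.1200, 0.0600, -0.1800)
v₁ − v₀ = (-0.01800000, -0.05400000, -0.00600000)
F = m·Δv/dt = (-0.9000, -2.7000, -0.3000)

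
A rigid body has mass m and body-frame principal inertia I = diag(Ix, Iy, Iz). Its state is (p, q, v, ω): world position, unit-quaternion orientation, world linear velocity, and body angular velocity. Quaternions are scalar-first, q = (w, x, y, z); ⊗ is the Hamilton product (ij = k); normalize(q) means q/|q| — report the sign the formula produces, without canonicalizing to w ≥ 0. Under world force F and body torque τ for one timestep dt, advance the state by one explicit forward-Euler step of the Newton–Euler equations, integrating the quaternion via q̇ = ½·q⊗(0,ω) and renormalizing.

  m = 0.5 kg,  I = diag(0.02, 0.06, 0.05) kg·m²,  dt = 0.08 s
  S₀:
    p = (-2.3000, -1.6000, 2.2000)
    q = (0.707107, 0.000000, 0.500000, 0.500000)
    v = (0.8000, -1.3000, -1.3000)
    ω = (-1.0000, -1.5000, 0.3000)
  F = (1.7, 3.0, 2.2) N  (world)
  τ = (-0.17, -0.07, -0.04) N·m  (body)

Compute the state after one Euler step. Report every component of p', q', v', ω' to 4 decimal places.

p' = (-2.2360, -1.7040, 2.0960)
q' = (0.7292, 0.0077, 0.4364, 0.5271)
v' = (1.0720, -0.8200, -0.9480)
ω' = (-1.6980, -1.6053, 0.1400)

linear accel F/m = (3.4000, 6.0000, 4.4000)
new position p' = (-2.2360, -1.7040, 2.0960)
v' = v + a·dt = (1.0720, -0.8200, -0.9480)
(τ − ω×Iω)/I = (-8.7250, -1.3167, -2.0000)
new body rate ω' = (-1.6980, -1.6053, 0.1400)
2q̇ = q⊗(0,ω) = (0.6000000, 0.1928930, -1.5606605, 0.7121321)
updated quaternion q' = (0.7292, 0.0077, 0.4364, 0.5271)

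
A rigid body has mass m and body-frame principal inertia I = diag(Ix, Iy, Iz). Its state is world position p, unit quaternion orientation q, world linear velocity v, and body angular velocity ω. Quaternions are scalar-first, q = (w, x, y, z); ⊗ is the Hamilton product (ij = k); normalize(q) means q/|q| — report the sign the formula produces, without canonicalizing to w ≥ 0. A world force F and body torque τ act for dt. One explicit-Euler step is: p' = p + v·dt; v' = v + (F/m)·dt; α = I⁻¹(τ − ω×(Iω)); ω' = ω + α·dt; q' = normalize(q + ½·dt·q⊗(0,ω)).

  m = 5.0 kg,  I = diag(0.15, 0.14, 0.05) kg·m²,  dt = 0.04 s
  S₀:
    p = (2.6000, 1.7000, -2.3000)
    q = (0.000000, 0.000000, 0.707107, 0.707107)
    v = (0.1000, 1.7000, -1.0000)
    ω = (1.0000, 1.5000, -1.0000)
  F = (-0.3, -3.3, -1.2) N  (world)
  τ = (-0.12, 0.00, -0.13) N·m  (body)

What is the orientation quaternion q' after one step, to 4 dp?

Hamilton product q⊗(0,ω) = (-0.3535535, -1.7677675, 0.7071070, -0.7071070)
q' = normalize(q + ½dt·q⊗(0,ω)) = (-0.0071, -0.0353, 0.7206, 0.6924)

q' = (-0.0071, -0.0353, 0.7206, 0.6924)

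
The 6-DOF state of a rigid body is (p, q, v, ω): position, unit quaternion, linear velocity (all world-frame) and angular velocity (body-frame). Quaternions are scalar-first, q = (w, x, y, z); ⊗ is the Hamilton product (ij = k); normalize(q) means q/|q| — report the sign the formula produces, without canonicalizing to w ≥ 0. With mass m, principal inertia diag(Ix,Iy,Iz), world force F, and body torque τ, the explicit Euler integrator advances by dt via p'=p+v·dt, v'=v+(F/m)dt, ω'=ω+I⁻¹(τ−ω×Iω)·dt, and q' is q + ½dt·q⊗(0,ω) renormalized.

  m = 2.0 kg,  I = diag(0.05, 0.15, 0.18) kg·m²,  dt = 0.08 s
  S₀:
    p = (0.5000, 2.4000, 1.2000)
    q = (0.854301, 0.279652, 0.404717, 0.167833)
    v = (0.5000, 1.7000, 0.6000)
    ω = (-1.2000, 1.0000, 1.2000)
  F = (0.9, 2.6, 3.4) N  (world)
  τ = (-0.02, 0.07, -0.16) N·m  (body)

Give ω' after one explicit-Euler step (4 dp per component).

ω' = (-1.2896, 0.9375, 1.1822)

α = I⁻¹(τ − ω×Iω) = (-1.1200, -0.7813, -0.2222)
ω' = ω + α·dt = (-1.2896, 0.9375, 1.1822)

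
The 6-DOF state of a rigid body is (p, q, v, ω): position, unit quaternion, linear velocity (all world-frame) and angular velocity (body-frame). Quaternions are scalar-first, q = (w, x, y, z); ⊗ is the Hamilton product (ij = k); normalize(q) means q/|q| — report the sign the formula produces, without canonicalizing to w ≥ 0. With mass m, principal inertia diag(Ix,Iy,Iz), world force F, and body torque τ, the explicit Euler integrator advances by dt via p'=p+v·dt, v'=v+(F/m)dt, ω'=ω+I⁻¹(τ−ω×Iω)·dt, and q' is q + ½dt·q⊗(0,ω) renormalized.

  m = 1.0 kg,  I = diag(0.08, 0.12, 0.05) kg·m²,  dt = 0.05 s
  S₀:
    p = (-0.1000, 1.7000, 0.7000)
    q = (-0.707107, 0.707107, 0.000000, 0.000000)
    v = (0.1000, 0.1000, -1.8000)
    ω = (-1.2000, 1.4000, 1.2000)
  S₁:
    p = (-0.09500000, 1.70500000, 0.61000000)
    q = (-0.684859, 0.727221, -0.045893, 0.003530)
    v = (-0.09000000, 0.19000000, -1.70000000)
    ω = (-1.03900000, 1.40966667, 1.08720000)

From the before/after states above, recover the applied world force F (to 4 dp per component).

Δv = v₁−v₀ = (-0.19000000, 0.09000000, 0.10000000)
F = m·Δv/dt = (-3.8000, 1.8000, 2.0000)

F = (-3.8000, 1.8000, 2.0000)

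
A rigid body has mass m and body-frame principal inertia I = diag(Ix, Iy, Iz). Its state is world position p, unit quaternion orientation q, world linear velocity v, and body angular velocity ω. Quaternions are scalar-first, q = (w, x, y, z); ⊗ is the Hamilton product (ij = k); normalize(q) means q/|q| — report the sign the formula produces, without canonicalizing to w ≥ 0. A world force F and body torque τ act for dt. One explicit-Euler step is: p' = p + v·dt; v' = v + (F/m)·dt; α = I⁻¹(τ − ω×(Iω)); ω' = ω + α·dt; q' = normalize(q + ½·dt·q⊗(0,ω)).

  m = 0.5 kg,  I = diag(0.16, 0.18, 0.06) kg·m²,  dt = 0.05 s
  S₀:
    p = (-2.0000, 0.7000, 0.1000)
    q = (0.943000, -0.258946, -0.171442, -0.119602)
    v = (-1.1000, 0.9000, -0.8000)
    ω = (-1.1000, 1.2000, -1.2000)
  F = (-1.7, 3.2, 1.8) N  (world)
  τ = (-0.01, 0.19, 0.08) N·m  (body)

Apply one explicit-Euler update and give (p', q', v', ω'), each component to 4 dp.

p + v·dt = (-2.0550, 0.7450, 0.0600)
v' = v + a·dt = (-1.2700, 1.2200, -0.6200)
(τ − ω×Iω)/I = (-1.1425, 0.3222, 1.7733)
ω' = ω + α·dt = (-1.1571, 1.2161, -1.1113)
q⊗(0,ω) = (-0.2226326, -0.6880472, 0.9524270, -1.6309214)
q' = normalize(q + ½dt·q⊗(0,ω)) = (0.9362, -0.2758, -0.1474, -0.1602)

p' = (-2.0550, 0.7450, 0.0600)
q' = (0.9362, -0.2758, -0.1474, -0.1602)
v' = (-1.2700, 1.2200, -0.6200)
ω' = (-1.1571, 1.2161, -1.1113)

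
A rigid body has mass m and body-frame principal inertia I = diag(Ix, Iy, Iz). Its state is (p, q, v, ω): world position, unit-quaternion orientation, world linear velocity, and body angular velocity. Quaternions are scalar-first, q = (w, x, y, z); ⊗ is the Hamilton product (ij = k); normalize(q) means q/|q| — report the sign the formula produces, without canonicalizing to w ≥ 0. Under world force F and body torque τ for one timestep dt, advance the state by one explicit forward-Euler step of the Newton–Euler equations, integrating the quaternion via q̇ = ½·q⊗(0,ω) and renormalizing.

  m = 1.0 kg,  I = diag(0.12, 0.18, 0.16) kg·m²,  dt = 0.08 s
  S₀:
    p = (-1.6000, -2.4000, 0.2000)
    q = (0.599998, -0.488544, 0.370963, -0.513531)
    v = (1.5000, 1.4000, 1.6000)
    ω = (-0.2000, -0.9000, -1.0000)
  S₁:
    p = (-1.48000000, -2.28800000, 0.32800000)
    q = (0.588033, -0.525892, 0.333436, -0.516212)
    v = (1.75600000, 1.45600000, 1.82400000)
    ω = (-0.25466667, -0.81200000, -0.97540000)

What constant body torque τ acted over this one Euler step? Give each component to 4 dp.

rate change Δω = (-0.05466667, 0.08800000, 0.02460000)
ω₀×(Iω₀) = (-0.0180, -0.0080, 0.0108)
I·α + gyro = (-0.1000, 0.1900, 0.0600)

τ = (-0.1000, 0.1900, 0.0600)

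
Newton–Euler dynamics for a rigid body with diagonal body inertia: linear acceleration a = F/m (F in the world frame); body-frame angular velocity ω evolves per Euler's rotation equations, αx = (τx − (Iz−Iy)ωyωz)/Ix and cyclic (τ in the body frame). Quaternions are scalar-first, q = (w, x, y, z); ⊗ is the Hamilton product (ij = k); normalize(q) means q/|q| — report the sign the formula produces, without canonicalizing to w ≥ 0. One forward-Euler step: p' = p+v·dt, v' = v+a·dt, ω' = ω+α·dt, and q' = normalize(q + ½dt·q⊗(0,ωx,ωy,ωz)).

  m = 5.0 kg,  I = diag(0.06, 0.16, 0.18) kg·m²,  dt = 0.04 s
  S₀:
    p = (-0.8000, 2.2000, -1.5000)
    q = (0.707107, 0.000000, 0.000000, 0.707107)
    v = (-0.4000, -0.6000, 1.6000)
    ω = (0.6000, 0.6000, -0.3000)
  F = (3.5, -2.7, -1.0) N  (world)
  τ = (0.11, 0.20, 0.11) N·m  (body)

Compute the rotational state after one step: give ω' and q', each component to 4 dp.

ω' = (0.6757, 0.6446, -0.2836)
q' = (0.7112, 0.0000, 0.0170, 0.7028)

angular accel α = (1.8933, 1.1150, 0.4111)
ω + α·dt = (0.6757, 0.6446, -0.2836)
q⊗(0,ω) = (0.2121321, 0.0000000, 0.8485284, -0.2121321)
q + ½dt·q⊗(0,ω), renormalized = (0.7112, 0.0000, 0.0170, 0.7028)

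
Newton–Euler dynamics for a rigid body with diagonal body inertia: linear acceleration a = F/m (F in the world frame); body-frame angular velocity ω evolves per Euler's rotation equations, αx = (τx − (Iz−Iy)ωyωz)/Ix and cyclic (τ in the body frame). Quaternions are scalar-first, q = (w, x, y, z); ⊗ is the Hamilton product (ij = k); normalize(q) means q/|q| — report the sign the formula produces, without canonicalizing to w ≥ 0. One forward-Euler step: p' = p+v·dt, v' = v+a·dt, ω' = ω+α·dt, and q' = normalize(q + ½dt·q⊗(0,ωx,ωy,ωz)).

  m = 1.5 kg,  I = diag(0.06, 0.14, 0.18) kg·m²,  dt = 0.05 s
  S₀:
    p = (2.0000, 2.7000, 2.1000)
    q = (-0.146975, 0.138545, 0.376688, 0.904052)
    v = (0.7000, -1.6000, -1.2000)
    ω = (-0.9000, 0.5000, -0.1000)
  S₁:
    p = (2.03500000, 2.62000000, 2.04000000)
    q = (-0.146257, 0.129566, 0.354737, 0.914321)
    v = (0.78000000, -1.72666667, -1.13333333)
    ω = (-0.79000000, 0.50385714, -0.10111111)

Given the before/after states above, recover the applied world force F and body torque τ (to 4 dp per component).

rate change Δω = (0.11000000, 0.00385714, -0.00111111)
gyro term ω₀×Iω₀ = (-0.0020, -0.0108, -0.0360)
I·α + gyro = (0.1300, 0.0000, -0.0400)
v₁ − v₀ = (0.08000000, -0.12666667, 0.06666667)
F = m·Δv/dt = (2.4000, -3.8000, 2.0000)

F = (2.4000, -3.8000, 2.0000)
τ = (0.1300, 0.0000, -0.0400)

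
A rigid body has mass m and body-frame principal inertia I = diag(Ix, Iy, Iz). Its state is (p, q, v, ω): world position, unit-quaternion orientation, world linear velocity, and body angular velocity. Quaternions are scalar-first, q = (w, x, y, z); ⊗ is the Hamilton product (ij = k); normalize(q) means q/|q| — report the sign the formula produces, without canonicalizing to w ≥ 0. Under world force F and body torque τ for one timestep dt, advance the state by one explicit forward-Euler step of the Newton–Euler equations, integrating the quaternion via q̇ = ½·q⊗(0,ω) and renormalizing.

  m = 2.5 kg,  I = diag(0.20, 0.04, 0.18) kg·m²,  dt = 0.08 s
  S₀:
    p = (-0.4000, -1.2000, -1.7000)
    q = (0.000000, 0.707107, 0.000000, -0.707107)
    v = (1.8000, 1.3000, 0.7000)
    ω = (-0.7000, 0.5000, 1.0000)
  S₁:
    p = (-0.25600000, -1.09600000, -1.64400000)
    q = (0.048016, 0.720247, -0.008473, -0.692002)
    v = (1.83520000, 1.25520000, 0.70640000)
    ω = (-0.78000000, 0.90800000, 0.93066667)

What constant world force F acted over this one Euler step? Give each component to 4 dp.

F = (1.1000, -1.4000, 0.2000)

velocity change Δv = (0.03520000, -0.04480000, 0.00640000)
F = m·Δv/dt = (1.1000, -1.4000, 0.2000)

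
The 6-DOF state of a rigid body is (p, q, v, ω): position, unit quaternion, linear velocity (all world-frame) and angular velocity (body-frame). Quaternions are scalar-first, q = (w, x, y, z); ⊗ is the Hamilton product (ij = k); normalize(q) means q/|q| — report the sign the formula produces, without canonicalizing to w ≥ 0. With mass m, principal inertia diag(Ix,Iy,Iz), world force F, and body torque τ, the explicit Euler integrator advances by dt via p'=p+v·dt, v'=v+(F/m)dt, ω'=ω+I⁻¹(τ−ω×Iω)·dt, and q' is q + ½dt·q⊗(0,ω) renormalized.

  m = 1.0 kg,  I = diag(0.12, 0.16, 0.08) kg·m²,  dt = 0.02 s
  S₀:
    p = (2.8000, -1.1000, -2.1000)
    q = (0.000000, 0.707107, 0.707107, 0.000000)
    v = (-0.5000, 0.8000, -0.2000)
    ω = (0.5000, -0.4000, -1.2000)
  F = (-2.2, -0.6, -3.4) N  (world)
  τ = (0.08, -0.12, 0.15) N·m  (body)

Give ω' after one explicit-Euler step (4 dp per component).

ω×(Iω) gyroscopic = (-0.0384, -0.0240, -0.0080)
α = I⁻¹(τ − ω×Iω) = (0.9867, -0.6000, 1.9750)
ω + α·dt = (0.5197, -0.4120, -1.1605)

ω' = (0.5197, -0.4120, -1.1605)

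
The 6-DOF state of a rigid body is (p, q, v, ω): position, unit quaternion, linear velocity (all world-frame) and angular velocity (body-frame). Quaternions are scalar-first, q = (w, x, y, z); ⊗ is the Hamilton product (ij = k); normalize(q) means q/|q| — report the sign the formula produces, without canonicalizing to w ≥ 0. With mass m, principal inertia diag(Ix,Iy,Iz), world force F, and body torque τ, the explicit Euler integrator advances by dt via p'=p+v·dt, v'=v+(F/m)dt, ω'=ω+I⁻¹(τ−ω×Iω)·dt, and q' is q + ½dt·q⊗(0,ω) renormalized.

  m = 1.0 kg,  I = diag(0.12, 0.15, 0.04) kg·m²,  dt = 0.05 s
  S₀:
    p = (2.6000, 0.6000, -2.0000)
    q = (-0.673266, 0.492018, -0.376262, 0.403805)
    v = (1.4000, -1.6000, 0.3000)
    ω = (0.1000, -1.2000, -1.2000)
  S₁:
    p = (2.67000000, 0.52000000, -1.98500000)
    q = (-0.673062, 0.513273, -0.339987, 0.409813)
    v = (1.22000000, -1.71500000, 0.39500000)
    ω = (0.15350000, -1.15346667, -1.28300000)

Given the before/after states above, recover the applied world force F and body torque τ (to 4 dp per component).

F = (-3.6000, -2.3000, 1.9000)
τ = (-0.0300, 0.1300, -0.0700)

v₁ − v₀ = (-0.18000000, -0.11500000, 0.09500000)
m·(v₁−v₀)/dt = (-3.6000, -2.3000, 1.9000)
ω₁ − ω₀ = (0.05350000, 0.04653333, -0.08300000)
τ = I·(Δω/dt) + ω₀×(Iω₀) = (-0.0300, 0.1300, -0.0700)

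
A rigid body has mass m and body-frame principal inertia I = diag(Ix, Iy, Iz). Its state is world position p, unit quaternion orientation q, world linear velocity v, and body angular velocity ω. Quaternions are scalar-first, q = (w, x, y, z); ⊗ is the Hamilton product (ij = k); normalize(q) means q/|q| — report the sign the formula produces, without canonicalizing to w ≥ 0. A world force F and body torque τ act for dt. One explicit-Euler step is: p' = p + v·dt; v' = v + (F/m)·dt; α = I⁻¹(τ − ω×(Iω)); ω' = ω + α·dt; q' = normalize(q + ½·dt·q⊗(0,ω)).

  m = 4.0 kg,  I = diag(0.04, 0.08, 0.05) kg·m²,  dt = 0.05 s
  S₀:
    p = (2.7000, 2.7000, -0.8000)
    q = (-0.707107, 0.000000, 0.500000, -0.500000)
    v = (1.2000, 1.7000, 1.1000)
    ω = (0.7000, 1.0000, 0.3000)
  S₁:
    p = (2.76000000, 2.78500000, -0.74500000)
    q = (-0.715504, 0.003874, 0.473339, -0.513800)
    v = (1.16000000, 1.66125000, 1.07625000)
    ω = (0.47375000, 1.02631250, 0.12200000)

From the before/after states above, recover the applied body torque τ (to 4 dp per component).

rate change Δω = (-0.22625000, 0.02631250, -0.17800000)
precession coupling = (-0.0090, -0.0021, 0.0280)
I·α + gyro = (-0.1900, 0.0400, -0.1500)

τ = (-0.1900, 0.0400, -0.1500)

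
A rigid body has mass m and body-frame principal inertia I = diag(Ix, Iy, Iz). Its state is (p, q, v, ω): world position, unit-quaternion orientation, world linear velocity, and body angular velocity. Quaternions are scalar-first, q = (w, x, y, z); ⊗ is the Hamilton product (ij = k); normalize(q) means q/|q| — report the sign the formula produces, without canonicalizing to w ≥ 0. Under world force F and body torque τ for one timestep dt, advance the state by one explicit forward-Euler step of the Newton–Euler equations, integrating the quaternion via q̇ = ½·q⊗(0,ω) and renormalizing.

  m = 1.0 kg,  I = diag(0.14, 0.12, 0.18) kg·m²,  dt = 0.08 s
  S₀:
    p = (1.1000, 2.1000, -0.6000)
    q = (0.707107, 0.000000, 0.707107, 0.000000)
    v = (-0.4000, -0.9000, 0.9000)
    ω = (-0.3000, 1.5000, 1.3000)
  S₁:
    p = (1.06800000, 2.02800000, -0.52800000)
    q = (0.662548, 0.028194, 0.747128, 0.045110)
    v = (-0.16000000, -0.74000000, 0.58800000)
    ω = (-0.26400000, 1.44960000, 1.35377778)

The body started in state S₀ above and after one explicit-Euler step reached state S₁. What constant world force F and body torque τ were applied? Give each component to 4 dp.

Δω = ω₁−ω₀ = (0.03600000, -0.05040000, 0.05377778)
precession coupling = (0.1170, 0.0156, 0.0090)
τ = I·(Δω/dt) + ω₀×(Iω₀) = (0.1800, -0.0600, 0.1300)
Δv = v₁−v₀ = (0.24000000, 0.16000000, -0.31200000)
applied force F = (3.0000, 2.0000, -3.9000)

F = (3.0000, 2.0000, -3.9000)
τ = (0.1800, -0.0600, 0.1300)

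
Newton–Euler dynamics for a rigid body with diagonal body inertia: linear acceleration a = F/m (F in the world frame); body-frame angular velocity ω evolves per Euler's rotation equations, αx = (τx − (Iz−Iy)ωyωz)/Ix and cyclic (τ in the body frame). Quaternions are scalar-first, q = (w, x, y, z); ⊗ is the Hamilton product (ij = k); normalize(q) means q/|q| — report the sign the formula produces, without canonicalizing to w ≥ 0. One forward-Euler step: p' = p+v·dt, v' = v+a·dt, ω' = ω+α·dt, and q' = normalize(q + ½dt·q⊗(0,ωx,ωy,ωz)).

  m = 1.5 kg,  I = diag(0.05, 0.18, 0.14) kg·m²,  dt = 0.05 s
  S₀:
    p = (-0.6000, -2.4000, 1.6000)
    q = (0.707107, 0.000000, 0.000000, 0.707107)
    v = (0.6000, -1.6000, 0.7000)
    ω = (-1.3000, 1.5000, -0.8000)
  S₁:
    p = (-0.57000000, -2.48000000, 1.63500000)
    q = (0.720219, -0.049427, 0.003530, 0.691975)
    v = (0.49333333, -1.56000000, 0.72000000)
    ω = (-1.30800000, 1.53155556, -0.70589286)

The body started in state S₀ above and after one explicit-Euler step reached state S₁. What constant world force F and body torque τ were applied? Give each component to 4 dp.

v₁ − v₀ = (-0.10666667, 0.04000000, 0.02000000)
m·(v₁−v₀)/dt = (-3.2000, 1.2000, 0.6000)
ω₁ − ω₀ = (-0.00800000, 0.03155556, 0.09410714)
precession coupling = (0.0480, -0.0936, -0.2535)
applied torque τ = (0.0400, 0.0200, 0.0100)

F = (-3.2000, 1.2000, 0.6000)
τ = (0.0400, 0.0200, 0.0100)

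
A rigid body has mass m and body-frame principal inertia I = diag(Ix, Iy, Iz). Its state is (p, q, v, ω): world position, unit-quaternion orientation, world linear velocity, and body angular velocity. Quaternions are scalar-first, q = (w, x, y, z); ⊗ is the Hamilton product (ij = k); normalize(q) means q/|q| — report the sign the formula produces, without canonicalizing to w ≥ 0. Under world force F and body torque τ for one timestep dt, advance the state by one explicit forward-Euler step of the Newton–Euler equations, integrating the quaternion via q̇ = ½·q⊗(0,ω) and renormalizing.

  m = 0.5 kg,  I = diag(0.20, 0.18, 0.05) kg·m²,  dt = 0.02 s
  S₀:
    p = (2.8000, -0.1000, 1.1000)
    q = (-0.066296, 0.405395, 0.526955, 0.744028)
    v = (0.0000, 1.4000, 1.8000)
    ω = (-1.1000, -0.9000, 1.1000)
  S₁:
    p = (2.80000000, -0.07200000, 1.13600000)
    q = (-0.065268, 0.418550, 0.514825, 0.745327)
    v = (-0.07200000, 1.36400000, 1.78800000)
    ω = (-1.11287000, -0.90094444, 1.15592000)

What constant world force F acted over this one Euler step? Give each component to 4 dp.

Δv = v₁−v₀ = (-0.07200000, -0.03600000, -0.01200000)
F = m·Δv/dt = (-1.8000, -0.9000, -0.3000)

F = (-1.8000, -0.9000, -0.3000)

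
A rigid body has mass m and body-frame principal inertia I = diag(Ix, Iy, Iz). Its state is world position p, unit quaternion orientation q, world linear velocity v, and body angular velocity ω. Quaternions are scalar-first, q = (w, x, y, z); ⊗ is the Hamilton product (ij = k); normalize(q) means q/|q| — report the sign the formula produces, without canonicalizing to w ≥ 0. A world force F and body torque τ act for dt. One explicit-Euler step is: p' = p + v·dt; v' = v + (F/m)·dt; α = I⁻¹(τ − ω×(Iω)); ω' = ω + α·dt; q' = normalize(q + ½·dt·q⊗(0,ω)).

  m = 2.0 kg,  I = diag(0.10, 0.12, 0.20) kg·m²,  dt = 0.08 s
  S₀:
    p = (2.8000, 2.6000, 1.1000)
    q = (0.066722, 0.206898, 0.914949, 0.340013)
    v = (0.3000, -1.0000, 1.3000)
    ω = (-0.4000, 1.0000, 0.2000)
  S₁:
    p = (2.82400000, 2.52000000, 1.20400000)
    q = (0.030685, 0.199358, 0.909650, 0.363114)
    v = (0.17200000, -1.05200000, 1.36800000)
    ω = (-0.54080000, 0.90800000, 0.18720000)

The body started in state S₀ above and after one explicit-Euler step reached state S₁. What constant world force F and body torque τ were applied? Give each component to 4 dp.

F = (-3.2000, -1.3000, 1.7000)
τ = (-0.1600, -0.1300, -0.0400)

rate change Δω = (-0.14080000, -0.09200000, -0.01280000)
τ = I·(Δω/dt) + ω₀×(Iω₀) = (-0.1600, -0.1300, -0.0400)
Δv = v₁−v₀ = (-0.12800000, -0.05200000, 0.06800000)
m·(v₁−v₀)/dt = (-3.2000, -1.3000, 1.7000)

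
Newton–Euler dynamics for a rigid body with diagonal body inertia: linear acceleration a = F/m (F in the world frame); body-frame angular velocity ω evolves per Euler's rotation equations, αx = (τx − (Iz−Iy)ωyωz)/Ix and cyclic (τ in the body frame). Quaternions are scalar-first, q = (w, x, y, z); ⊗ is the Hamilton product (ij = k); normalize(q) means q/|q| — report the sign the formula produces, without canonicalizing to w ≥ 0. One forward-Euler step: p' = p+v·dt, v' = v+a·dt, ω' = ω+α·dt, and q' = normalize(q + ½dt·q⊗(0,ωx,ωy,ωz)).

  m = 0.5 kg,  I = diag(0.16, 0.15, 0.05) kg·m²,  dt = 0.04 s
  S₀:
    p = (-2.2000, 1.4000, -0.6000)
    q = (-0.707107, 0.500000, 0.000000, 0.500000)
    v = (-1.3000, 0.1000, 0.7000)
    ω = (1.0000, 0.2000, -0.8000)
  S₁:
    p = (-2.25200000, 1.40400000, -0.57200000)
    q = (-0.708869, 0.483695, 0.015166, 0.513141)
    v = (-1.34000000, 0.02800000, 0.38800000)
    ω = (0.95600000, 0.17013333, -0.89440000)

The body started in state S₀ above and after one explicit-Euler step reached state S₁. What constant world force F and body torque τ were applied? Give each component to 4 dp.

Δω = ω₁−ω₀ = (-0.04400000, -0.02986667, -0.09440000)
ω₀×(Iω₀) = (0.0160, -0.0880, -0.0020)
τ = I·(Δω/dt) + ω₀×(Iω₀) = (-0.1600, -0.2000, -0.1200)
v₁ − v₀ = (-0.04000000, -0.07200000, -0.31200000)
m·(v₁−v₀)/dt = (-0.5000, -0.9000, -3.9000)

F = (-0.5000, -0.9000, -3.9000)
τ = (-0.1600, -0.2000, -0.1200)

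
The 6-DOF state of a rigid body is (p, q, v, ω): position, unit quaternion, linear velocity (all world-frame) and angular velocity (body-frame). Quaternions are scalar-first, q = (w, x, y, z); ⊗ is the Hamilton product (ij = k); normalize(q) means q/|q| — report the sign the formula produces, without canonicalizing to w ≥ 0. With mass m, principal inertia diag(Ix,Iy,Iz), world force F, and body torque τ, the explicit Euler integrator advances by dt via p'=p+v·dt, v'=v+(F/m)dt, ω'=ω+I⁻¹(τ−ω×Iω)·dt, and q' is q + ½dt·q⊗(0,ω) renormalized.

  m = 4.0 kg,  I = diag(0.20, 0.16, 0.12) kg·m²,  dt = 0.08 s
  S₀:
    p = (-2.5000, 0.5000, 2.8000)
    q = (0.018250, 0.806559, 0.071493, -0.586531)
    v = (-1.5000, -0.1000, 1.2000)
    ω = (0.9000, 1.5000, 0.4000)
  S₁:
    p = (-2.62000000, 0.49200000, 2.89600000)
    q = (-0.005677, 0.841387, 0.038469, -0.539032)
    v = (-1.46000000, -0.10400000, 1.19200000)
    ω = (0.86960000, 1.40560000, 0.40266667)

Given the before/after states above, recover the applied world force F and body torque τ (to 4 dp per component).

Δω = ω₁−ω₀ = (-0.03040000, -0.09440000, 0.00266667)
precession coupling = (-0.0240, 0.0288, -0.0540)
I·α + gyro = (-0.1000, -0.1600, -0.0500)
v₁ − v₀ = (0.04000000, -0.00400000, -0.00800000)
F = m·Δv/dt = (2.0000, -0.2000, -0.4000)

F = (2.0000, -0.2000, -0.4000)
τ = (-0.1000, -0.1600, -0.0500)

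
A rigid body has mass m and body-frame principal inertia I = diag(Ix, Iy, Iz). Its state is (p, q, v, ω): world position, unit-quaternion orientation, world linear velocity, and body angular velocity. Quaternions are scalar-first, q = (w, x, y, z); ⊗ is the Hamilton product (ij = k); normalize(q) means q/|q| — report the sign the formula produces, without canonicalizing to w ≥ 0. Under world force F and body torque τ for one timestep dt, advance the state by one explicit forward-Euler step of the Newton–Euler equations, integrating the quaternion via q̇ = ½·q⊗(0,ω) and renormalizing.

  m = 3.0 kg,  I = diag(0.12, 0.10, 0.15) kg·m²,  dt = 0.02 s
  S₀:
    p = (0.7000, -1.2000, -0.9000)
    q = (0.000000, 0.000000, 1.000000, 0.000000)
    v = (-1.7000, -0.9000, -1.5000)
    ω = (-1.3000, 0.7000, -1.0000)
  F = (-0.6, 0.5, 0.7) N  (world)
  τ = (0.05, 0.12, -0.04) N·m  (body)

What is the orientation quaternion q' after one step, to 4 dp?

2q̇ = q⊗(0,ω) = (-0.7000000, -1.0000000, 0.0000000, 1.3000000)
q + ½dt·q⊗(0,ω), renormalized = (-0.0070, -0.0100, 0.9998, 0.0130)

q' = (-0.0070, -0.0100, 0.9998, 0.0130)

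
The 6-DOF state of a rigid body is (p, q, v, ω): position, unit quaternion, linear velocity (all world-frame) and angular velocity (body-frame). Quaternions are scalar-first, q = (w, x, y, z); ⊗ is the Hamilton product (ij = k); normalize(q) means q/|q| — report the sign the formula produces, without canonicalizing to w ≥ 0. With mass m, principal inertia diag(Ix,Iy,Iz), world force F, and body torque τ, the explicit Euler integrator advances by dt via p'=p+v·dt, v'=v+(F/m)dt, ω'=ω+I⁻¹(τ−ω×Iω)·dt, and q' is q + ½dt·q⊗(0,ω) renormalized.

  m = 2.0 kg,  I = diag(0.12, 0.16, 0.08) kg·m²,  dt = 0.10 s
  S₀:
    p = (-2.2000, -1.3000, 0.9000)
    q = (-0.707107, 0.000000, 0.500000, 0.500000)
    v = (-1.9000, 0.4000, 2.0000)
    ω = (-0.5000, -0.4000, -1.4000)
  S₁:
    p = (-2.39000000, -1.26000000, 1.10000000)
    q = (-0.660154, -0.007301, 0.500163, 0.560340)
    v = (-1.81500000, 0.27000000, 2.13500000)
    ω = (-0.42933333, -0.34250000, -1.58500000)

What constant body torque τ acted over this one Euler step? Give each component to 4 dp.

ω₁ − ω₀ = (0.07066667, 0.05750000, -0.18500000)
ω₀×(Iω₀) = (-0.0448, 0.0280, 0.0080)
τ = I·(Δω/dt) + ω₀×(Iω₀) = (0.0400, 0.1200, -0.1400)

τ = (0.0400, 0.1200, -0.1400)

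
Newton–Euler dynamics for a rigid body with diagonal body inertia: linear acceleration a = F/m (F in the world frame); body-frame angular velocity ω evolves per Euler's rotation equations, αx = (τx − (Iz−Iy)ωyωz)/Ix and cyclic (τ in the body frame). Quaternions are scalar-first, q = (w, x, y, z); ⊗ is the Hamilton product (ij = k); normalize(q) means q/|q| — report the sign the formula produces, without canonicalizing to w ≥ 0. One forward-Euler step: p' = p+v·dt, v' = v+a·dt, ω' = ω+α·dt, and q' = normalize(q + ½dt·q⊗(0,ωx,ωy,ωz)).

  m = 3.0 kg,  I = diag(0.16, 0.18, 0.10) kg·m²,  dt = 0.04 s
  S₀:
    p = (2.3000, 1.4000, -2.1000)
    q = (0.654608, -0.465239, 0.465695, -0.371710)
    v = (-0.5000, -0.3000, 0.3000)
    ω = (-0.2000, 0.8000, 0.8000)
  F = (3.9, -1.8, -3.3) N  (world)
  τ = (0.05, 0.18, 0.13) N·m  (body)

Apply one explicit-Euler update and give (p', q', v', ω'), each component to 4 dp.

p' = (2.2800, 1.3880, -2.0880)
q' = (0.6511, -0.4543, 0.4850, -0.3667)
v' = (-0.4480, -0.3240, 0.2560)
ω' = (-0.1747, 0.8421, 0.8533)

precession coupling ω×(Iω) = (-0.0512, -0.0096, -0.0032)
angular accel α = (0.6325, 1.0533, 1.3320)
ω' = ω + α·dt = (-0.1747, 0.8421, 0.8533)
2q̇ = q⊗(0,ω) = (-0.1682358, 0.5390024, 0.9702196, 0.2446342)
updated quaternion q' = (0.6511, -0.4543, 0.4850, -0.3667)
p' = p + v·dt = (2.2800, 1.3880, -2.0880)
v + (F/m)dt = (-0.4480, -0.3240, 0.2560)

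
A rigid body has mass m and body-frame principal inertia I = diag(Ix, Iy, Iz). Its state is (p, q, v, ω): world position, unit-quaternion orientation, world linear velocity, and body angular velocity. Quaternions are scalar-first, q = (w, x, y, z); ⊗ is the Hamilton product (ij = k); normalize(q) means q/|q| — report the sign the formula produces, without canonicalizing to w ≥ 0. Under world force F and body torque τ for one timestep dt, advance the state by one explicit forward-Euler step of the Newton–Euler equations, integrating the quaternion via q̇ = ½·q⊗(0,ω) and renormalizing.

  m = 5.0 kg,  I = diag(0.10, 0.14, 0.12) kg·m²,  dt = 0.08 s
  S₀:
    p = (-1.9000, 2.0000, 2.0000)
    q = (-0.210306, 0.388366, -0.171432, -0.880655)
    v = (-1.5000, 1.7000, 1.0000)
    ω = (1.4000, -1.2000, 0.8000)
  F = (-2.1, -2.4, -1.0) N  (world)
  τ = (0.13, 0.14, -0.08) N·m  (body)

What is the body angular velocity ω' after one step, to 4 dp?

ω' = (1.4886, -1.1072, 0.7915)

(τ − ω×Iω)/I = (1.1080, 1.1600, -0.1067)
ω' = ω + α·dt = (1.4886, -1.1072, 0.7915)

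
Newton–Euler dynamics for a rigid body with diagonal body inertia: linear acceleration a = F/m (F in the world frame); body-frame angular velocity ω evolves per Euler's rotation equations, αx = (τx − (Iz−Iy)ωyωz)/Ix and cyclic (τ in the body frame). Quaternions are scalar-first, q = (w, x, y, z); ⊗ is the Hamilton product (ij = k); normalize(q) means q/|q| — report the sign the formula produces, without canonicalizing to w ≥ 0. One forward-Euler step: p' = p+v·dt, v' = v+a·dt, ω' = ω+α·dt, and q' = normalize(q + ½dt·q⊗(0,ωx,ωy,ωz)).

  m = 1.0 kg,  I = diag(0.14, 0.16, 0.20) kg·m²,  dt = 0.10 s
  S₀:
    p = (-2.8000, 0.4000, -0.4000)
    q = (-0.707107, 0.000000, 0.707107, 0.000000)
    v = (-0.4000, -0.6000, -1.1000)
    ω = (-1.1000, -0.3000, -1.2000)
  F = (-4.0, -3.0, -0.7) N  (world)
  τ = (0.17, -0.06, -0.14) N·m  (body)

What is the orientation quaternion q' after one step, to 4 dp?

q' = (-0.6941, -0.0035, 0.7153, 0.0810)

Hamilton product q⊗(0,ω) = (0.2121321, -0.0707107, 0.2121321, 1.6263461)
updated quaternion q' = (-0.6941, -0.0035, 0.7153, 0.0810)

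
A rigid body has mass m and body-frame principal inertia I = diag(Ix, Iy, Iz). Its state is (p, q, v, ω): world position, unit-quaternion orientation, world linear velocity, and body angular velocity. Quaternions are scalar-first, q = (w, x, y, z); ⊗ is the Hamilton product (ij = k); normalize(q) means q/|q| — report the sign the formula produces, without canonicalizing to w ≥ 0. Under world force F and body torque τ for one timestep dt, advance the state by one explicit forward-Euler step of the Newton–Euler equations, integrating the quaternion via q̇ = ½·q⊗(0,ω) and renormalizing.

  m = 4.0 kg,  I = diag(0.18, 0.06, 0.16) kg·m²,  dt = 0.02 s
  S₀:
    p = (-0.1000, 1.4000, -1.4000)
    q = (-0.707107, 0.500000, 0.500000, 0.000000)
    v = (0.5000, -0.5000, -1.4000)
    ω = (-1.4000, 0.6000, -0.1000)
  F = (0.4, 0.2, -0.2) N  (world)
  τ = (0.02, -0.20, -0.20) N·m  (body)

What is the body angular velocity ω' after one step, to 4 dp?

ω' = (-1.3971, 0.5324, -0.1376)

precession coupling ω×(Iω) = (-0.0060, 0.0028, 0.1008)
(τ − ω×Iω)/I = (0.1444, -3.3800, -1.8800)
ω' = ω + α·dt = (-1.3971, 0.5324, -0.1376)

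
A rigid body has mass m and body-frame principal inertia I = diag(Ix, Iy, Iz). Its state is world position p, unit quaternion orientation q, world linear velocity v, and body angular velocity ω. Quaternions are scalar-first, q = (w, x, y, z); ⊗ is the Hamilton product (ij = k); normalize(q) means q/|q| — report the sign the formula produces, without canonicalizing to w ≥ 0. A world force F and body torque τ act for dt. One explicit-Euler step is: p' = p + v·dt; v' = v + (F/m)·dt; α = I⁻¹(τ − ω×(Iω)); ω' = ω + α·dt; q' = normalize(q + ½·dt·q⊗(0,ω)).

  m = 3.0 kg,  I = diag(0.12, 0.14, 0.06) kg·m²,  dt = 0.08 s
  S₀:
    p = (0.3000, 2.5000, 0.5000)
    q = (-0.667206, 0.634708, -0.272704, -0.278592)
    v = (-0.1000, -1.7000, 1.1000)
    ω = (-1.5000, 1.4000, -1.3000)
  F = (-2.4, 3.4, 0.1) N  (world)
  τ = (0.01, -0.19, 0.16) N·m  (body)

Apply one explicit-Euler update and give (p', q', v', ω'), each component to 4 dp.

p' = (0.2920, 2.3640, 0.5880)
q' = (-0.6254, 0.7012, -0.2591, -0.2237)
v' = (-0.1640, -1.6093, 1.1027)
ω' = (-1.5904, 1.2246, -1.0307)

(τ − ω×Iω)/I = (-1.1300, -2.1929, 3.3667)
ω' = ω + α·dt = (-1.5904, 1.2246, -1.0307)
q⊗(0,ω) = (0.9716780, 1.7453530, 0.3089200, 1.3469030)
q + ½dt·q⊗(0,ω), renormalized = (-0.6254, 0.7012, -0.2591, -0.2237)
linear accel F/m = (-0.8000, 1.1333, 0.0333)
p + v·dt = (0.2920, 2.3640, 0.5880)
new velocity v' = (-0.1640, -1.6093, 1.1027)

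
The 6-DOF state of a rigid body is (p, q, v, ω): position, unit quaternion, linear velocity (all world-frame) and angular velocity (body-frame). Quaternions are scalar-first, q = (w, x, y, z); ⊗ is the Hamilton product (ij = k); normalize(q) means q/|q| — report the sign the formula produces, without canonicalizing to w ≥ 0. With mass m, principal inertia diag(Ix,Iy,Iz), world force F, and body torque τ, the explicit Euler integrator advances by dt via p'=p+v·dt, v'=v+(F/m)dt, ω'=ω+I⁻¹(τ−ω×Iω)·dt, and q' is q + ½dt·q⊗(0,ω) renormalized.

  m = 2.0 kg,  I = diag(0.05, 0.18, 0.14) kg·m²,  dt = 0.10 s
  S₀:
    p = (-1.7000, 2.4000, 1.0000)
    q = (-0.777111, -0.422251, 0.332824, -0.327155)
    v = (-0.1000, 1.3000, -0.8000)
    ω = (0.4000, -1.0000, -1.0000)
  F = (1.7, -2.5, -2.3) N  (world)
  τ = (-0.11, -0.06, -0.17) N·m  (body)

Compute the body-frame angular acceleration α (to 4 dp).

α = (-1.4000, -0.5333, -0.8429)

ω×(Iω) gyroscopic = (-0.0400, 0.0360, -0.0520)
α = I⁻¹(τ − ω×Iω) = (-1.4000, -0.5333, -0.8429)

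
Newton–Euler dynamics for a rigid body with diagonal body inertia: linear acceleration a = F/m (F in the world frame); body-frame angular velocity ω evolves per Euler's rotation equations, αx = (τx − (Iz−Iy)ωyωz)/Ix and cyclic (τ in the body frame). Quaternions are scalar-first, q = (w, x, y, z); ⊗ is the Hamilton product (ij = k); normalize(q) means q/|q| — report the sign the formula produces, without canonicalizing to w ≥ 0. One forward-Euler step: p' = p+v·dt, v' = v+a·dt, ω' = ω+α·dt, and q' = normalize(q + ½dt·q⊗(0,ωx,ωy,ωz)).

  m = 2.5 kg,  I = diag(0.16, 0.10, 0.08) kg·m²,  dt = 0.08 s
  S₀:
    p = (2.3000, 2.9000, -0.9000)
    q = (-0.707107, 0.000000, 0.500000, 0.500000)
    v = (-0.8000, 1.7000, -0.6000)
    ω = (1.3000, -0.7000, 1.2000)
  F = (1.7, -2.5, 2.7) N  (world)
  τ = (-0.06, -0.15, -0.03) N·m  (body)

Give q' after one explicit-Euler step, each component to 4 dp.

q' = (-0.7150, 0.0012, 0.5442, 0.4388)

2q̇ = q⊗(0,ω) = (-0.2500000, 0.0307609, 1.1449749, -1.4985284)
q + ½dt·q⊗(0,ω), renormalized = (-0.7150, 0.0012, 0.5442, 0.4388)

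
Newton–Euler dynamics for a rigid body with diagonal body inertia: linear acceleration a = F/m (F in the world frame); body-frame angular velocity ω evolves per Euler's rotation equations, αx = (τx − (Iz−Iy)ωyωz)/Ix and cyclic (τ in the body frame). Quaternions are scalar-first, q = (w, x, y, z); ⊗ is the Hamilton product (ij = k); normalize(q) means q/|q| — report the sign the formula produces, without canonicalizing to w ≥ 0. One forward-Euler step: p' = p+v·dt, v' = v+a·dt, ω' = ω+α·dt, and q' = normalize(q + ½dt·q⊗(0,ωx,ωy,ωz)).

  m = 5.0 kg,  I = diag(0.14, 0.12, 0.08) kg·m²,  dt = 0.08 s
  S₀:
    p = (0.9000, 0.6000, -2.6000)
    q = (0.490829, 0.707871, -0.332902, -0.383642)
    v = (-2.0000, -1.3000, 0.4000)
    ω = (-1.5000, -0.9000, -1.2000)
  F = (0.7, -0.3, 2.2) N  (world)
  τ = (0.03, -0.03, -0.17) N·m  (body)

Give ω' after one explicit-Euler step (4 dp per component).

precession coupling ω×(Iω) = (-0.0432, 0.1080, -0.0270)
α = I⁻¹(τ − ω×Iω) = (0.5229, -1.1500, -1.7875)
ω' = ω + α·dt = (-1.4582, -0.9920, -1.3430)

ω' = (-1.4582, -0.9920, -1.3430)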